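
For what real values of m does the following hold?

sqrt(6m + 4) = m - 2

Square both sides: 6m + 4 = (m - 2)^2.
Expand and rearrange: m^2 - 10m = 0.
Solving gives m = 10 or m = 0.
Check each candidate in the original equation:
  m = 10: sqrt(64) = 8, while m - 2 = 8 — valid.
  m = 0: sqrt(4) = 2, while m - 2 = -2 — extraneous.

m = 10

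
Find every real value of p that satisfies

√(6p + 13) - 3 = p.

Isolate the radical: √(6p + 13) = p + 3.
Square both sides: 6p + 13 = (p + 3)².
Expand and rearrange: p² - 4 = 0.
Solving gives p = 2 or p = -2.
Check each candidate in the original equation:
  p = 2: √(25) = 5, while p + 3 = 5 — valid.
  p = -2: √(1) = 1, while p + 3 = 1 — valid.

p = -2 or p = 2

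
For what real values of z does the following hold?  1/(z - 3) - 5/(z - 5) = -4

Multiply both sides by (z - 3)(z - 5):
(z - 5) - 5(z - 3) = -4(z - 3)(z - 5).
Expand and collect terms: -4z^2 + 36z - 70 = 0.
By the quadratic formula, z = (-36 +/- sqrt(176)) / -8, so z ~= 2.8417 or z ~= 6.1583.
Neither value makes a denominator zero (z != 3, z != 5), so both are valid.

z = 2.8417 or z = 6.1583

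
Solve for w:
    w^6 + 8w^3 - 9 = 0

w = -2.0801 or w = 1

Let u = w^3. The equation becomes u^2 + 8u - 9 = 0.
Factor: (u + 9)(u - 1) = 0, so u = -9 or u = 1.
w^3 = -9 gives w = -(9)^(1/3) ~= -2.0801.
w^3 = 1 gives w = 1.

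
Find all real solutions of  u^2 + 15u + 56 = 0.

Factor: (u + 8)(u + 7) = 0.
So u = -8 or u = -7.

u = -8 or u = -7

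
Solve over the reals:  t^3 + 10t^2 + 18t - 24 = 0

Possible rational roots are divisors of -24. Testing t = -4 gives 0, so (t + 4) is a factor.
Divide: t^3 + 10t^2 + 18t - 24 = (t + 4)(t^2 + 6t - 6).
Apply the quadratic formula to t^2 + 6t - 6 = 0: t = (-6 +/- sqrt(60))/2, i.e. t ~= 0.873 or t ~= -6.873.

t = -6.873 or t = -4 or t = 0.873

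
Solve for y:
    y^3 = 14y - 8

Rearrange: y^3 - 14y + 8 = 0.
Possible rational roots are divisors of 8. Testing y = -4 gives 0, so (y + 4) is a factor.
Divide: y^3 - 14y + 8 = (y + 4)(y^2 - 4y + 2).
Apply the quadratic formula to y^2 - 4y + 2 = 0: y = (4 +/- sqrt(8))/2, i.e. y ~= 3.4142 or y ~= 0.5858.

y = -4 or y = 0.5858 or y = 3.4142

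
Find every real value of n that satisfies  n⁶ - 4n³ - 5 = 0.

Let u = n³. The equation becomes u² - 4u - 5 = 0.
Factor: (u + 1)(u - 5) = 0, so u = -1 or u = 5.
n³ = -1 gives n = -1.
n³ = 5 gives n = ∛(5) ≈ 1.71.

n = -1 or n = 1.71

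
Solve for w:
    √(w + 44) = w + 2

w = 5

Square both sides: w + 44 = (w + 2)².
Expand and rearrange: w² + 3w - 40 = 0.
Solving gives w = 5 or w = -8.
Check each candidate in the original equation:
  w = 5: √(49) = 7, while w + 2 = 7 — valid.
  w = -8: √(36) = 6, while w + 2 = -6 — extraneous.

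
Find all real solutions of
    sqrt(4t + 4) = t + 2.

t = 0

Square both sides: 4t + 4 = (t + 2)^2.
Expand and rearrange: t^2 = 0.
This gives the repeated root t = 0.
Check in the original equation:
  t = 0: sqrt(4) = 2, while t + 2 = 2 — valid.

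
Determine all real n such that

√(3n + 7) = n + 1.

n = 3

Square both sides: 3n + 7 = (n + 1)².
Expand and rearrange: n² - n - 6 = 0.
Solving gives n = 3 or n = -2.
Check each candidate in the original equation:
  n = 3: √(16) = 4, while n + 1 = 4 — valid.
  n = -2: √(1) = 1, while n + 1 = -1 — extraneous.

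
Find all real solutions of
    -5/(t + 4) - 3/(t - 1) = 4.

Multiply both sides by (t + 4)(t - 1):
-5(t - 1) - 3(t + 4) = 4(t + 4)(t - 1).
Expand and collect terms: 4t^2 + 20t - 9 = 0.
By the quadratic formula, t = (-20 +/- sqrt(544)) / 8, so t ~= 0.4155 or t ~= -5.4155.
Neither value makes a denominator zero (t != -4, t != 1), so both are valid.

t = -5.4155 or t = 0.4155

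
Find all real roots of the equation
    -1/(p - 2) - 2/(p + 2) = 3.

p = -2.7174 or p = 1.7174

Multiply both sides by (p - 2)(p + 2):
-(p + 2) - 2(p - 2) = 3(p - 2)(p + 2).
Expand and collect terms: 3p² + 3p - 14 = 0.
By the quadratic formula, p = (-3 ± √177) / 6, so p ≈ 1.7174 or p ≈ -2.7174.
Neither value makes a denominator zero (p ≠ 2, p ≠ -2), so both are valid.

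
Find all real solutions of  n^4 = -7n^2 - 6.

No real solutions.

Let u = n^2. The equation becomes u^2 + 7u + 6 = 0.
Factor: (u + 6)(u + 1) = 0, so u = -6 or u = -1.
n^2 = -6 < 0 has no real solution.
n^2 = -1 < 0 has no real solution.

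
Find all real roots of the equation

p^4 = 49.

p = -2.6458 or p = 2.6458

Let u = p^2. The equation becomes u^2 - 49 = 0.
Factor: (u + 7)(u - 7) = 0, so u = -7 or u = 7.
p^2 = -7 < 0 has no real solution.
p^2 = 7 gives p = +/-sqrt(7) ~= +/-2.6458.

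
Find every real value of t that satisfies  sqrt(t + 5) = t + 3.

t = -1

Square both sides: t + 5 = (t + 3)^2.
Expand and rearrange: t^2 + 5t + 4 = 0.
Solving gives t = -1 or t = -4.
Check each candidate in the original equation:
  t = -1: sqrt(4) = 2, while t + 3 = 2 — valid.
  t = -4: sqrt(1) = 1, while t + 3 = -1 — extraneous.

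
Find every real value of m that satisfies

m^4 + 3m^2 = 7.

Let u = m^2. The equation becomes u^2 + 3u - 7 = 0.
By the quadratic formula, u = -3/2 + sqrt(37)/2 or u = -sqrt(37)/2 - 3/2.
m^2 = -3/2 + sqrt(37)/2 gives m = +/-sqrt(-3/2 + sqrt(37)/2) ~= +/-1.2415.
m^2 = -sqrt(37)/2 - 3/2 < 0 has no real solution.

m = -1.2415 or m = 1.2415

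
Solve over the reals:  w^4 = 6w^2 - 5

Let u = w^2. The equation becomes u^2 - 6u + 5 = 0.
Factor: (u - 1)(u - 5) = 0, so u = 1 or u = 5.
w^2 = 1 gives w = +/-1.
w^2 = 5 gives w = +/-sqrt(5) ~= +/-2.2361.

w = -2.2361 or w = -1 or w = 1 or w = 2.2361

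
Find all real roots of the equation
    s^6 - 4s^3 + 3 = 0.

Let u = s^3. The equation becomes u^2 - 4u + 3 = 0.
Factor: (u - 1)(u - 3) = 0, so u = 1 or u = 3.
s^3 = 1 gives s = 1.
s^3 = 3 gives s = (3)^(1/3) ~= 1.4422.

s = 1 or s = 1.4422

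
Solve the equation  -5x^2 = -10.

x = -1.4142 or x = 1.4142

Rearrange to standard form: -5x^2 + 10 = 0.
Discriminant: (0)^2 - 4*(-5)*10 = 200.
Quadratic formula: x = (0 +/- sqrt(200)) / (-10).
So x = -sqrt(2) ~= -1.4142 or x = sqrt(2) ~= 1.4142.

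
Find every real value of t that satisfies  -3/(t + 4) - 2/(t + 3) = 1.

Multiply both sides by (t + 4)(t + 3):
-3(t + 3) - 2(t + 4) = (t + 4)(t + 3).
Expand and collect terms: t² + 12t + 29 = 0.
By the quadratic formula, t = (-12 ± √28) / 2, so t ≈ -3.3542 or t ≈ -8.6458.
Neither value makes a denominator zero (t ≠ -4, t ≠ -3), so both are valid.

t = -8.6458 or t = -3.3542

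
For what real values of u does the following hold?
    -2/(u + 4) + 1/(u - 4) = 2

u = -4.9471 or u = 4.4471

Multiply both sides by (u + 4)(u - 4):
-2(u - 4) + (u + 4) = 2(u + 4)(u - 4).
Expand and collect terms: 2u^2 + u - 44 = 0.
By the quadratic formula, u = (-1 +/- sqrt(353)) / 4, so u ~= 4.4471 or u ~= -4.9471.
Neither value makes a denominator zero (u != -4, u != 4), so both are valid.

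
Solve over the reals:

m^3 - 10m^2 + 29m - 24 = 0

Possible rational roots are divisors of -24. Testing m = 3 gives 0, so (m - 3) is a factor.
Divide: m^3 - 10m^2 + 29m - 24 = (m - 3)(m^2 - 7m + 8).
Apply the quadratic formula to m^2 - 7m + 8 = 0: m = (7 +/- sqrt(17))/2, i.e. m ~= 5.5616 or m ~= 1.4384.

m = 1.4384 or m = 3 or m = 5.5616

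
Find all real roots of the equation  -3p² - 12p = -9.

Rearrange to standard form: -3p² - 12p + 9 = 0.
Discriminant: (-12)² − 4·(-3)·9 = 252.
Quadratic formula: p = (12 ± √252) / (-6).
So p = -√(7) - 2 ≈ -4.6458 or p = -2 + √(7) ≈ 0.6458.

p = -4.6458 or p = 0.6458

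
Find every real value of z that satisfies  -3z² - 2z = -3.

Rearrange to standard form: -3z² - 2z + 3 = 0.
Discriminant: (-2)² − 4·(-3)·3 = 40.
Quadratic formula: z = (2 ± √40) / (-6).
So z = -√(10)/3 - 1/3 ≈ -1.3874 or z = -1/3 + √(10)/3 ≈ 0.7208.

z = -1.3874 or z = 0.7208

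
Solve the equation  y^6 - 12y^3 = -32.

y = 1.5874 or y = 2

Let u = y^3. The equation becomes u^2 - 12u + 32 = 0.
Factor: (u - 4)(u - 8) = 0, so u = 4 or u = 8.
y^3 = 4 gives y = (4)^(1/3) ~= 1.5874.
y^3 = 8 gives y = 2.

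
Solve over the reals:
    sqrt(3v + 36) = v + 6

Square both sides: 3v + 36 = (v + 6)^2.
Expand and rearrange: v^2 + 9v = 0.
Solving gives v = 0 or v = -9.
Check each candidate in the original equation:
  v = 0: sqrt(36) = 6, while v + 6 = 6 — valid.
  v = -9: sqrt(9) = 3, while v + 6 = -3 — extraneous.

v = 0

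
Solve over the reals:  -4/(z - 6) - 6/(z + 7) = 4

z = -8.6102 or z = 5.1102

Multiply both sides by (z - 6)(z + 7):
-4(z + 7) - 6(z - 6) = 4(z - 6)(z + 7).
Expand and collect terms: 4z^2 + 14z - 176 = 0.
By the quadratic formula, z = (-14 +/- sqrt(3012)) / 8, so z ~= 5.1102 or z ~= -8.6102.
Neither value makes a denominator zero (z != 6, z != -7), so both are valid.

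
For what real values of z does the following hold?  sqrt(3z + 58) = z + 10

Square both sides: 3z + 58 = (z + 10)^2.
Expand and rearrange: z^2 + 17z + 42 = 0.
Solving gives z = -3 or z = -14.
Check each candidate in the original equation:
  z = -3: sqrt(49) = 7, while z + 10 = 7 — valid.
  z = -14: sqrt(16) = 4, while z + 10 = -4 — extraneous.

z = -3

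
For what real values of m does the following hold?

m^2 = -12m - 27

m = -9 or m = -3

Bring every term to one side: m^2 + 12m + 27 = 0.
Factor: (m + 3)(m + 9) = 0.
So m = -3 or m = -9.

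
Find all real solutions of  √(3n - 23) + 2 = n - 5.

Isolate the radical: √(3n - 23) = n - 7.
Square both sides: 3n - 23 = (n - 7)².
Expand and rearrange: n² - 17n + 72 = 0.
Solving gives n = 9 or n = 8.
Check each candidate in the original equation:
  n = 9: √(4) = 2, while n - 7 = 2 — valid.
  n = 8: √(1) = 1, while n - 7 = 1 — valid.

n = 8 or n = 9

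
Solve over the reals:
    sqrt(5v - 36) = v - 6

Square both sides: 5v - 36 = (v - 6)^2.
Expand and rearrange: v^2 - 17v + 72 = 0.
Solving gives v = 9 or v = 8.
Check each candidate in the original equation:
  v = 9: sqrt(9) = 3, while v - 6 = 3 — valid.
  v = 8: sqrt(4) = 2, while v - 6 = 2 — valid.

v = 8 or v = 9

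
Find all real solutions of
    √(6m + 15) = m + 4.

m = -1

Square both sides: 6m + 15 = (m + 4)².
Expand and rearrange: m² + 2m + 1 = 0.
This gives the repeated root m = -1.
Check in the original equation:
  m = -1: √(9) = 3, while m + 4 = 3 — valid.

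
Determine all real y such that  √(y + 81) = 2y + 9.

Square both sides: y + 81 = (2y + 9)².
Expand and rearrange: 4y² + 35y = 0.
Solving gives y = 0 or y = -8.75.
Check each candidate in the original equation:
  y = 0: √(81) = 9, while 2y + 9 = 9 — valid.
  y = -8.75: √(72.25) = 8.5, while 2y + 9 = -8.5 — extraneous.

y = 0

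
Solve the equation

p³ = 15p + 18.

Rearrange: p³ - 15p - 18 = 0.
Possible rational roots are divisors of -18. Testing p = -3 gives 0, so (p + 3) is a factor.
Divide: p³ - 15p - 18 = (p + 3)(p² - 3p - 6).
Apply the quadratic formula to p² - 3p - 6 = 0: p = (3 ± √33)/2, i.e. p ≈ 4.3723 or p ≈ -1.3723.

p = -3 or p = -1.3723 or p = 4.3723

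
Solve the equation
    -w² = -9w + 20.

Bring every term to one side: -w² + 9w - 20 = 0.
Factor: -1(w - 5)(w - 4) = 0.
So w = 5 or w = 4.

w = 4 or w = 5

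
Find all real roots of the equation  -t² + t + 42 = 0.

Factor: -1(t + 6)(t - 7) = 0.
So t = -6 or t = 7.

t = -6 or t = 7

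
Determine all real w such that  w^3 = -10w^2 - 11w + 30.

w = -8.217 or w = -3 or w = 1.217

Rearrange: w^3 + 10w^2 + 11w - 30 = 0.
Possible rational roots are divisors of -30. Testing w = -3 gives 0, so (w + 3) is a factor.
Divide: w^3 + 10w^2 + 11w - 30 = (w + 3)(w^2 + 7w - 10).
Apply the quadratic formula to w^2 + 7w - 10 = 0: w = (-7 +/- sqrt(89))/2, i.e. w ~= 1.217 or w ~= -8.217.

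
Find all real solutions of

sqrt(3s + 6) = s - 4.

s = 10

Square both sides: 3s + 6 = (s - 4)^2.
Expand and rearrange: s^2 - 11s + 10 = 0.
Solving gives s = 10 or s = 1.
Check each candidate in the original equation:
  s = 10: sqrt(36) = 6, while s - 4 = 6 — valid.
  s = 1: sqrt(9) = 3, while s - 4 = -3 — extraneous.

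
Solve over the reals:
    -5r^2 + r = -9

Rearrange to standard form: -5r^2 + r + 9 = 0.
Discriminant: (1)^2 - 4*(-5)*9 = 181.
Quadratic formula: r = (-1 +/- sqrt(181)) / (-10).
So r = 1/10 - sqrt(181)/10 ~= -1.2454 or r = 1/10 + sqrt(181)/10 ~= 1.4454.

r = -1.2454 or r = 1.4454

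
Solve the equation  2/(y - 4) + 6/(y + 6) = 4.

Multiply both sides by (y - 4)(y + 6):
2(y + 6) + 6(y - 4) = 4(y - 4)(y + 6).
Expand and collect terms: 4y² - 84 = 0.
By the quadratic formula, y = (0 ± √1344) / 8, so y ≈ 4.5826 or y ≈ -4.5826.
Neither value makes a denominator zero (y ≠ 4, y ≠ -6), so both are valid.

y = -4.5826 or y = 4.5826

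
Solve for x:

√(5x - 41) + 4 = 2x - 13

Isolate the radical: √(5x - 41) = 2x - 17.
Square both sides: 5x - 41 = (2x - 17)².
Expand and rearrange: 4x² - 73x + 330 = 0.
Solving gives x = 10 or x = 8.25.
Check each candidate in the original equation:
  x = 10: √(9) = 3, while 2x - 17 = 3 — valid.
  x = 8.25: √(0.25) = 0.5, while 2x - 17 = -0.5 — extraneous.

x = 10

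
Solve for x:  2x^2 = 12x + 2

x = -0.1623 or x = 6.1623

Rearrange to standard form: 2x^2 - 12x - 2 = 0.
Discriminant: (-12)^2 - 4*2*(-2) = 160.
Quadratic formula: x = (12 +/- sqrt(160)) / 4.
So x = 3 + sqrt(10) ~= 6.1623 or x = 3 - sqrt(10) ~= -0.1623.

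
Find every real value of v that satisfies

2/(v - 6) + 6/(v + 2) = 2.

v = 0.5359 or v = 7.4641

Multiply both sides by (v - 6)(v + 2):
2(v + 2) + 6(v - 6) = 2(v - 6)(v + 2).
Expand and collect terms: 2v² - 16v + 8 = 0.
By the quadratic formula, v = (16 ± √192) / 4, so v ≈ 7.4641 or v ≈ 0.5359.
Neither value makes a denominator zero (v ≠ 6, v ≠ -2), so both are valid.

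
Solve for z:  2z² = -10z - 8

Bring every term to one side: 2z² + 10z + 8 = 0.
Factor: 2(z + 1)(z + 4) = 0.
So z = -1 or z = -4.

z = -4 or z = -1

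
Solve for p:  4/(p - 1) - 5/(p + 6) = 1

p = -9.6332 or p = 3.6332

Multiply both sides by (p - 1)(p + 6):
4(p + 6) - 5(p - 1) = (p - 1)(p + 6).
Expand and collect terms: p² + 6p - 35 = 0.
By the quadratic formula, p = (-6 ± √176) / 2, so p ≈ 3.6332 or p ≈ -9.6332.
Neither value makes a denominator zero (p ≠ 1, p ≠ -6), so both are valid.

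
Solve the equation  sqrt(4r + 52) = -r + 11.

Square both sides: 4r + 52 = (-r + 11)^2.
Expand and rearrange: r^2 - 26r + 69 = 0.
Solving gives r = 23 or r = 3.
Check each candidate in the original equation:
  r = 23: sqrt(144) = 12, while -r + 11 = -12 — extraneous.
  r = 3: sqrt(64) = 8, while -r + 11 = 8 — valid.

r = 3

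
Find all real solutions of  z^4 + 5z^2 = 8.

z = -1.1291 or z = 1.1291

Let u = z^2. The equation becomes u^2 + 5u - 8 = 0.
By the quadratic formula, u = -5/2 + sqrt(57)/2 or u = -sqrt(57)/2 - 5/2.
z^2 = -5/2 + sqrt(57)/2 gives z = +/-sqrt(-5/2 + sqrt(57)/2) ~= +/-1.1291.
z^2 = -sqrt(57)/2 - 5/2 < 0 has no real solution.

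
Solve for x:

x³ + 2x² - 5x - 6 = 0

Possible rational roots are divisors of -6. Testing x = 2 gives 0, so (x - 2) is a factor.
Divide: x³ + 2x² - 5x - 6 = (x - 2)(x² + 4x + 3).
Factor the quadratic: x = -1 or x = -3.

x = -3 or x = -1 or x = 2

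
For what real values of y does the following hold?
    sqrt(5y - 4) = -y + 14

Square both sides: 5y - 4 = (-y + 14)^2.
Expand and rearrange: y^2 - 33y + 200 = 0.
Solving gives y = 25 or y = 8.
Check each candidate in the original equation:
  y = 25: sqrt(121) = 11, while -y + 14 = -11 — extraneous.
  y = 8: sqrt(36) = 6, while -y + 14 = 6 — valid.

y = 8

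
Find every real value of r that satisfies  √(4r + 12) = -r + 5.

Square both sides: 4r + 12 = (-r + 5)².
Expand and rearrange: r² - 14r + 13 = 0.
Solving gives r = 13 or r = 1.
Check each candidate in the original equation:
  r = 13: √(64) = 8, while -r + 5 = -8 — extraneous.
  r = 1: √(16) = 4, while -r + 5 = 4 — valid.

r = 1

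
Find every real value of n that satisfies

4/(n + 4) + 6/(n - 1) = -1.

Multiply both sides by (n + 4)(n - 1):
4(n - 1) + 6(n + 4) = -(n + 4)(n - 1).
Expand and collect terms: -n^2 - 13n - 16 = 0.
By the quadratic formula, n = (13 +/- sqrt(105)) / -2, so n ~= -11.6235 or n ~= -1.3765.
Neither value makes a denominator zero (n != -4, n != 1), so both are valid.

n = -11.6235 or n = -1.3765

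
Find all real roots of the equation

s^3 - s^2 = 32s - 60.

Rearrange: s^3 - s^2 - 32s + 60 = 0.
Possible rational roots are divisors of 60. Testing s = 5 gives 0, so (s - 5) is a factor.
Divide: s^3 - s^2 - 32s + 60 = (s - 5)(s^2 + 4s - 12).
Factor the quadratic: s = 2 or s = -6.

s = -6 or s = 2 or s = 5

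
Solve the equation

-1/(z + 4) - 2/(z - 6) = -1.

z = -3.1789 or z = 8.1789

Multiply both sides by (z + 4)(z - 6):
-(z - 6) - 2(z + 4) = -(z + 4)(z - 6).
Expand and collect terms: -z² + 5z + 26 = 0.
By the quadratic formula, z = (-5 ± √129) / -2, so z ≈ -3.1789 or z ≈ 8.1789.
Neither value makes a denominator zero (z ≠ -4, z ≠ 6), so both are valid.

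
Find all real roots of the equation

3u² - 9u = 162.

Bring every term to one side: 3u² - 9u - 162 = 0.
Factor: 3(u - 9)(u + 6) = 0.
So u = 9 or u = -6.

u = -6 or u = 9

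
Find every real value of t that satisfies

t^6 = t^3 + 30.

t = -1.71 or t = 1.8171

Let u = t^3. The equation becomes u^2 - u - 30 = 0.
Factor: (u + 5)(u - 6) = 0, so u = -5 or u = 6.
t^3 = -5 gives t = -(5)^(1/3) ~= -1.71.
t^3 = 6 gives t = (6)^(1/3) ~= 1.8171.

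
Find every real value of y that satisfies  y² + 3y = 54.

y = -9 or y = 6

Bring every term to one side: y² + 3y - 54 = 0.
Factor: (y + 9)(y - 6) = 0.
So y = -9 or y = 6.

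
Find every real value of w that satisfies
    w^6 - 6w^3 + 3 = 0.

w = 0.8196 or w = 1.7598

Let u = w^3. The equation becomes u^2 - 6u + 3 = 0.
By the quadratic formula, u = sqrt(6) + 3 or u = 3 - sqrt(6).
w^3 = sqrt(6) + 3 gives w = (sqrt(6) + 3)^(1/3) ~= 1.7598.
w^3 = 3 - sqrt(6) gives w = (3 - sqrt(6))^(1/3) ~= 0.8196.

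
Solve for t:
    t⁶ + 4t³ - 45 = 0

t = -2.0801 or t = 1.71

Let u = t³. The equation becomes u² + 4u - 45 = 0.
Factor: (u - 5)(u + 9) = 0, so u = 5 or u = -9.
t³ = 5 gives t = ∛(5) ≈ 1.71.
t³ = -9 gives t = -∛(9) ≈ -2.0801.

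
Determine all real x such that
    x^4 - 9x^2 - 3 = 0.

x = -3.0532 or x = 3.0532

Let u = x^2. The equation becomes u^2 - 9u - 3 = 0.
By the quadratic formula, u = 9/2 + sqrt(93)/2 or u = 9/2 - sqrt(93)/2.
x^2 = 9/2 + sqrt(93)/2 gives x = +/-sqrt(9/2 + sqrt(93)/2) ~= +/-3.0532.
x^2 = 9/2 - sqrt(93)/2 < 0 has no real solution.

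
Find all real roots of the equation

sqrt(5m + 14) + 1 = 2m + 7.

m = -2.75 or m = -2

Isolate the radical: sqrt(5m + 14) = 2m + 6.
Square both sides: 5m + 14 = (2m + 6)^2.
Expand and rearrange: 4m^2 + 19m + 22 = 0.
Solving gives m = -2 or m = -2.75.
Check each candidate in the original equation:
  m = -2: sqrt(4) = 2, while 2m + 6 = 2 — valid.
  m = -2.75: sqrt(0.25) = 0.5, while 2m + 6 = 0.5 — valid.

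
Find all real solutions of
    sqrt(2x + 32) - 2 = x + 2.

x = 2

Isolate the radical: sqrt(2x + 32) = x + 4.
Square both sides: 2x + 32 = (x + 4)^2.
Expand and rearrange: x^2 + 6x - 16 = 0.
Solving gives x = 2 or x = -8.
Check each candidate in the original equation:
  x = 2: sqrt(36) = 6, while x + 4 = 6 — valid.
  x = -8: sqrt(16) = 4, while x + 4 = -4 — extraneous.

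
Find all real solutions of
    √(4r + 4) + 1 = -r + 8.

Isolate the radical: √(4r + 4) = -r + 7.
Square both sides: 4r + 4 = (-r + 7)².
Expand and rearrange: r² - 18r + 45 = 0.
Solving gives r = 15 or r = 3.
Check each candidate in the original equation:
  r = 15: √(64) = 8, while -r + 7 = -8 — extraneous.
  r = 3: √(16) = 4, while -r + 7 = 4 — valid.

r = 3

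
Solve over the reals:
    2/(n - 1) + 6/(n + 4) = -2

n = -7.4051 or n = 0.4051

Multiply both sides by (n - 1)(n + 4):
2(n + 4) + 6(n - 1) = -2(n - 1)(n + 4).
Expand and collect terms: -2n^2 - 14n + 6 = 0.
By the quadratic formula, n = (14 +/- sqrt(244)) / -4, so n ~= -7.4051 or n ~= 0.4051.
Neither value makes a denominator zero (n != 1, n != -4), so both are valid.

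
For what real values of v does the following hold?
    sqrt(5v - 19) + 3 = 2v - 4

v = 4 or v = 4.25

Isolate the radical: sqrt(5v - 19) = 2v - 7.
Square both sides: 5v - 19 = (2v - 7)^2.
Expand and rearrange: 4v^2 - 33v + 68 = 0.
Solving gives v = 4.25 or v = 4.
Check each candidate in the original equation:
  v = 4.25: sqrt(2.25) = 1.5, while 2v - 7 = 1.5 — valid.
  v = 4: sqrt(1) = 1, while 2v - 7 = 1 — valid.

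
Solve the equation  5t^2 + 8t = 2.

Rearrange to standard form: 5t^2 + 8t - 2 = 0.
Discriminant: (8)^2 - 4*5*(-2) = 104.
Quadratic formula: t = (-8 +/- sqrt(104)) / 10.
So t = -4/5 + sqrt(26)/5 ~= 0.2198 or t = -sqrt(26)/5 - 4/5 ~= -1.8198.

t = -1.8198 or t = 0.2198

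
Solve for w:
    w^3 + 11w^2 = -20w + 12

w = -8.4721 or w = -3 or w = 0.4721

Rearrange: w^3 + 11w^2 + 20w - 12 = 0.
Possible rational roots are divisors of -12. Testing w = -3 gives 0, so (w + 3) is a factor.
Divide: w^3 + 11w^2 + 20w - 12 = (w + 3)(w^2 + 8w - 4).
Apply the quadratic formula to w^2 + 8w - 4 = 0: w = (-8 +/- sqrt(80))/2, i.e. w ~= 0.4721 or w ~= -8.4721.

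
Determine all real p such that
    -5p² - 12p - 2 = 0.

Discriminant: (-12)² − 4·(-5)·(-2) = 104.
Quadratic formula: p = (12 ± √104) / (-10).
So p = -6/5 - √(26)/5 ≈ -2.2198 or p = -6/5 + √(26)/5 ≈ -0.1802.

p = -2.2198 or p = -0.1802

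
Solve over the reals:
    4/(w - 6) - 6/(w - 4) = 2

Multiply both sides by (w - 6)(w - 4):
4(w - 4) - 6(w - 6) = 2(w - 6)(w - 4).
Expand and collect terms: 2w² - 18w + 28 = 0.
Factor or apply the quadratic formula: w = 7 or w = 2.
Neither value makes a denominator zero (w ≠ 6, w ≠ 4), so both are valid.

w = 2 or w = 7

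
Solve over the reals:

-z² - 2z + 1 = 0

Discriminant: (-2)² − 4·(-1)·1 = 8.
Quadratic formula: z = (2 ± √8) / (-2).
So z = -√(2) - 1 ≈ -2.4142 or z = -1 + √(2) ≈ 0.4142.

z = -2.4142 or z = 0.4142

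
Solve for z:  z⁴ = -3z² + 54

Let u = z². The equation becomes u² + 3u - 54 = 0.
Factor: (u - 6)(u + 9) = 0, so u = 6 or u = -9.
z² = 6 gives z = ±√(6) ≈ ±2.4495.
z² = -9 < 0 has no real solution.

z = -2.4495 or z = 2.4495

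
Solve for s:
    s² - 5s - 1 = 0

Discriminant: (-5)² − 4·1·(-1) = 29.
Quadratic formula: s = (5 ± √29) / 2.
So s = 5/2 + √(29)/2 ≈ 5.1926 or s = 5/2 - √(29)/2 ≈ -0.1926.

s = -0.1926 or s = 5.1926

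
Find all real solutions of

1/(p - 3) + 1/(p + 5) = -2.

p = -5.5311 or p = 2.5311

Multiply both sides by (p - 3)(p + 5):
(p + 5) + (p - 3) = -2(p - 3)(p + 5).
Expand and collect terms: -2p^2 - 6p + 28 = 0.
By the quadratic formula, p = (6 +/- sqrt(260)) / -4, so p ~= -5.5311 or p ~= 2.5311.
Neither value makes a denominator zero (p != 3, p != -5), so both are valid.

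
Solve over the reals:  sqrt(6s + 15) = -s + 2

s = -1

Square both sides: 6s + 15 = (-s + 2)^2.
Expand and rearrange: s^2 - 10s - 11 = 0.
Solving gives s = 11 or s = -1.
Check each candidate in the original equation:
  s = 11: sqrt(81) = 9, while -s + 2 = -9 — extraneous.
  s = -1: sqrt(9) = 3, while -s + 2 = 3 — valid.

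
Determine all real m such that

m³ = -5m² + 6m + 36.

Rearrange: m³ + 5m² - 6m - 36 = 0.
Possible rational roots are divisors of -36. Testing m = -3 gives 0, so (m + 3) is a factor.
Divide: m³ + 5m² - 6m - 36 = (m + 3)(m² + 2m - 12).
Apply the quadratic formula to m² + 2m - 12 = 0: m = (-2 ± √52)/2, i.e. m ≈ 2.6056 or m ≈ -4.6056.

m = -4.6056 or m = -3 or m = 2.6056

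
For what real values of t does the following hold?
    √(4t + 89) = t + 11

t = -2

Square both sides: 4t + 89 = (t + 11)².
Expand and rearrange: t² + 18t + 32 = 0.
Solving gives t = -2 or t = -16.
Check each candidate in the original equation:
  t = -2: √(81) = 9, while t + 11 = 9 — valid.
  t = -16: √(25) = 5, while t + 11 = -5 — extraneous.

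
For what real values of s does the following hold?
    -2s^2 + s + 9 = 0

Discriminant: (1)^2 - 4*(-2)*9 = 73.
Quadratic formula: s = (-1 +/- sqrt(73)) / (-4).
So s = 1/4 - sqrt(73)/4 ~= -1.886 or s = 1/4 + sqrt(73)/4 ~= 2.386.

s = -1.886 or s = 2.386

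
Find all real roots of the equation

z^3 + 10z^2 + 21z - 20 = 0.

z = -5.7016 or z = -5 or z = 0.7016

Possible rational roots are divisors of -20. Testing z = -5 gives 0, so (z + 5) is a factor.
Divide: z^3 + 10z^2 + 21z - 20 = (z + 5)(z^2 + 5z - 4).
Apply the quadratic formula to z^2 + 5z - 4 = 0: z = (-5 +/- sqrt(41))/2, i.e. z ~= 0.7016 or z ~= -5.7016.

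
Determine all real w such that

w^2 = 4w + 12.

Bring every term to one side: w^2 - 4w - 12 = 0.
Factor: (w + 2)(w - 6) = 0.
So w = -2 or w = 6.

w = -2 or w = 6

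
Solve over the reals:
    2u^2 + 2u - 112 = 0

u = -8 or u = 7

Factor: 2(u + 8)(u - 7) = 0.
So u = -8 or u = 7.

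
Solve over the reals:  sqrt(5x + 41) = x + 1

Square both sides: 5x + 41 = (x + 1)^2.
Expand and rearrange: x^2 - 3x - 40 = 0.
Solving gives x = 8 or x = -5.
Check each candidate in the original equation:
  x = 8: sqrt(81) = 9, while x + 1 = 9 — valid.
  x = -5: sqrt(16) = 4, while x + 1 = -4 — extraneous.

x = 8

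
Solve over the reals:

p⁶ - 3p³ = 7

Let u = p³. The equation becomes u² - 3u - 7 = 0.
By the quadratic formula, u = 3/2 + √(37)/2 or u = 3/2 - √(37)/2.
p³ = 3/2 + √(37)/2 gives p = ∛(3/2 + √(37)/2) ≈ 1.656.
p³ = 3/2 - √(37)/2 gives p = -∛(-3/2 + √(37)/2) ≈ -1.1551.

p = -1.1551 or p = 1.656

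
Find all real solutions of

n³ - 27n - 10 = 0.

n = -5 or n = -0.3723 or n = 5.3723

Possible rational roots are divisors of -10. Testing n = -5 gives 0, so (n + 5) is a factor.
Divide: n³ - 27n - 10 = (n + 5)(n² - 5n - 2).
Apply the quadratic formula to n² - 5n - 2 = 0: n = (5 ± √33)/2, i.e. n ≈ 5.3723 or n ≈ -0.3723.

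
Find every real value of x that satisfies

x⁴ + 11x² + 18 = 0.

No real solutions.

Let u = x². The equation becomes u² + 11u + 18 = 0.
Factor: (u + 2)(u + 9) = 0, so u = -2 or u = -9.
x² = -2 < 0 has no real solution.
x² = -9 < 0 has no real solution.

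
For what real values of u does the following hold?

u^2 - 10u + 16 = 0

u = 2 or u = 8

Factor: (u - 2)(u - 8) = 0.
So u = 2 or u = 8.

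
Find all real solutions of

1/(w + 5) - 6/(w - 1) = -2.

w = -5.3394 or w = 3.8394

Multiply both sides by (w + 5)(w - 1):
(w - 1) - 6(w + 5) = -2(w + 5)(w - 1).
Expand and collect terms: -2w^2 - 3w + 41 = 0.
By the quadratic formula, w = (3 +/- sqrt(337)) / -4, so w ~= -5.3394 or w ~= 3.8394.
Neither value makes a denominator zero (w != -5, w != 1), so both are valid.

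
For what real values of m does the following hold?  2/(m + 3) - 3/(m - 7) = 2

m = -1.7944 or m = 5.2944

Multiply both sides by (m + 3)(m - 7):
2(m - 7) - 3(m + 3) = 2(m + 3)(m - 7).
Expand and collect terms: 2m² - 7m - 19 = 0.
By the quadratic formula, m = (7 ± √201) / 4, so m ≈ 5.2944 or m ≈ -1.7944.
Neither value makes a denominator zero (m ≠ -3, m ≠ 7), so both are valid.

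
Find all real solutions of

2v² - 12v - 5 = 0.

v = -0.3912 or v = 6.3912

Discriminant: (-12)² − 4·2·(-5) = 184.
Quadratic formula: v = (12 ± √184) / 4.
So v = 3 + √(46)/2 ≈ 6.3912 or v = 3 - √(46)/2 ≈ -0.3912.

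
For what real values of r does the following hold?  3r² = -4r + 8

Rearrange to standard form: 3r² + 4r - 8 = 0.
Discriminant: (4)² − 4·3·(-8) = 112.
Quadratic formula: r = (-4 ± √112) / 6.
So r = -2/3 + 2·√(7)/3 ≈ 1.0972 or r = -2·√(7)/3 - 2/3 ≈ -2.4305.

r = -2.4305 or r = 1.0972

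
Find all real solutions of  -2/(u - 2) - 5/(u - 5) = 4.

Multiply both sides by (u - 2)(u - 5):
-2(u - 5) - 5(u - 2) = 4(u - 2)(u - 5).
Expand and collect terms: 4u² - 21u + 20 = 0.
Factor or apply the quadratic formula: u = 4 or u = 1.25.
Neither value makes a denominator zero (u ≠ 2, u ≠ 5), so both are valid.

u = 1.25 or u = 4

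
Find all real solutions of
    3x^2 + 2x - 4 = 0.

Discriminant: (2)^2 - 4*3*(-4) = 52.
Quadratic formula: x = (-2 +/- sqrt(52)) / 6.
So x = -1/3 + sqrt(13)/3 ~= 0.8685 or x = -sqrt(13)/3 - 1/3 ~= -1.5352.

x = -1.5352 or x = 0.8685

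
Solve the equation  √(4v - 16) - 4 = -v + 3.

Isolate the radical: √(4v - 16) = -v + 7.
Square both sides: 4v - 16 = (-v + 7)².
Expand and rearrange: v² - 18v + 65 = 0.
Solving gives v = 13 or v = 5.
Check each candidate in the original equation:
  v = 13: √(36) = 6, while -v + 7 = -6 — extraneous.
  v = 5: √(4) = 2, while -v + 7 = 2 — valid.

v = 5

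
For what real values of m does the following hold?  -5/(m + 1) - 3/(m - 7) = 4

m = -2.3589 or m = 6.3589

Multiply both sides by (m + 1)(m - 7):
-5(m - 7) - 3(m + 1) = 4(m + 1)(m - 7).
Expand and collect terms: 4m^2 - 16m - 60 = 0.
By the quadratic formula, m = (16 +/- sqrt(1216)) / 8, so m ~= 6.3589 or m ~= -2.3589.
Neither value makes a denominator zero (m != -1, m != 7), so both are valid.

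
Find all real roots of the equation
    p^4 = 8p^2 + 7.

Let u = p^2. The equation becomes u^2 - 8u - 7 = 0.
By the quadratic formula, u = 4 + sqrt(23) or u = 4 - sqrt(23).
p^2 = 4 + sqrt(23) gives p = +/-sqrt(4 + sqrt(23)) ~= +/-2.9658.
p^2 = 4 - sqrt(23) < 0 has no real solution.

p = -2.9658 or p = 2.9658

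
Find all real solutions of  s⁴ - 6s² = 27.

s = -3 or s = 3

Let u = s². The equation becomes u² - 6u - 27 = 0.
Factor: (u + 3)(u - 9) = 0, so u = -3 or u = 9.
s² = -3 < 0 has no real solution.
s² = 9 gives s = ±3.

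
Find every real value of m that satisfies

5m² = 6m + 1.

m = -0.1483 or m = 1.3483

Rearrange to standard form: 5m² - 6m - 1 = 0.
Discriminant: (-6)² − 4·5·(-1) = 56.
Quadratic formula: m = (6 ± √56) / 10.
So m = 3/5 + √(14)/5 ≈ 1.3483 or m = 3/5 - √(14)/5 ≈ -0.1483.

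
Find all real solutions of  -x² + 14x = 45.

x = 5 or x = 9

Bring every term to one side: -x² + 14x - 45 = 0.
Factor: -1(x - 9)(x - 5) = 0.
So x = 9 or x = 5.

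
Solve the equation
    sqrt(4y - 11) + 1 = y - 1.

y = 3 or y = 5

Isolate the radical: sqrt(4y - 11) = y - 2.
Square both sides: 4y - 11 = (y - 2)^2.
Expand and rearrange: y^2 - 8y + 15 = 0.
Solving gives y = 5 or y = 3.
Check each candidate in the original equation:
  y = 5: sqrt(9) = 3, while y - 2 = 3 — valid.
  y = 3: sqrt(1) = 1, while y - 2 = 1 — valid.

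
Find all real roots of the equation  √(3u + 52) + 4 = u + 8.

Isolate the radical: √(3u + 52) = u + 4.
Square both sides: 3u + 52 = (u + 4)².
Expand and rearrange: u² + 5u - 36 = 0.
Solving gives u = 4 or u = -9.
Check each candidate in the original equation:
  u = 4: √(64) = 8, while u + 4 = 8 — valid.
  u = -9: √(25) = 5, while u + 4 = -5 — extraneous.

u = 4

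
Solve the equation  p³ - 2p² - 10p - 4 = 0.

Possible rational roots are divisors of -4. Testing p = -2 gives 0, so (p + 2) is a factor.
Divide: p³ - 2p² - 10p - 4 = (p + 2)(p² - 4p - 2).
Apply the quadratic formula to p² - 4p - 2 = 0: p = (4 ± √24)/2, i.e. p ≈ 4.4495 or p ≈ -0.4495.

p = -2 or p = -0.4495 or p = 4.4495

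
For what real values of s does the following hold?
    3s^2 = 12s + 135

Bring every term to one side: 3s^2 - 12s - 135 = 0.
Factor: 3(s - 9)(s + 5) = 0.
So s = 9 or s = -5.

s = -5 or s = 9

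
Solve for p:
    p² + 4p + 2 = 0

Discriminant: (4)² − 4·1·2 = 8.
Quadratic formula: p = (-4 ± √8) / 2.
So p = -2 + √(2) ≈ -0.5858 or p = -2 - √(2) ≈ -3.4142.

p = -3.4142 or p = -0.5858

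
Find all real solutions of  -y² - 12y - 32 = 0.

y = -8 or y = -4

Factor: -1(y + 8)(y + 4) = 0.
So y = -8 or y = -4.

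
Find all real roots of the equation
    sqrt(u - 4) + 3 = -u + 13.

u = 8

Isolate the radical: sqrt(u - 4) = -u + 10.
Square both sides: u - 4 = (-u + 10)^2.
Expand and rearrange: u^2 - 21u + 104 = 0.
Solving gives u = 13 or u = 8.
Check each candidate in the original equation:
  u = 13: sqrt(9) = 3, while -u + 10 = -3 — extraneous.
  u = 8: sqrt(4) = 2, while -u + 10 = 2 — valid.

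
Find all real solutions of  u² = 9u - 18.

u = 3 or u = 6

Bring every term to one side: u² - 9u + 18 = 0.
Factor: (u - 6)(u - 3) = 0.
So u = 6 or u = 3.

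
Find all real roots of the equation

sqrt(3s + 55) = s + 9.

Square both sides: 3s + 55 = (s + 9)^2.
Expand and rearrange: s^2 + 15s + 26 = 0.
Solving gives s = -2 or s = -13.
Check each candidate in the original equation:
  s = -2: sqrt(49) = 7, while s + 9 = 7 — valid.
  s = -13: sqrt(16) = 4, while s + 9 = -4 — extraneous.

s = -2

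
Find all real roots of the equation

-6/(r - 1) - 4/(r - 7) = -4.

r = 2.2396 or r = 8.2604

Multiply both sides by (r - 1)(r - 7):
-6(r - 7) - 4(r - 1) = -4(r - 1)(r - 7).
Expand and collect terms: -4r² + 42r - 74 = 0.
By the quadratic formula, r = (-42 ± √580) / -8, so r ≈ 2.2396 or r ≈ 8.2604.
Neither value makes a denominator zero (r ≠ 1, r ≠ 7), so both are valid.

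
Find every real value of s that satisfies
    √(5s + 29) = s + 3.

Square both sides: 5s + 29 = (s + 3)².
Expand and rearrange: s² + s - 20 = 0.
Solving gives s = 4 or s = -5.
Check each candidate in the original equation:
  s = 4: √(49) = 7, while s + 3 = 7 — valid.
  s = -5: √(4) = 2, while s + 3 = -2 — extraneous.

s = 4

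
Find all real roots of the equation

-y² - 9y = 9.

Rearrange to standard form: -y² - 9y - 9 = 0.
Discriminant: (-9)² − 4·(-1)·(-9) = 45.
Quadratic formula: y = (9 ± √45) / (-2).
So y = -9/2 - 3·√(5)/2 ≈ -7.8541 or y = -9/2 + 3·√(5)/2 ≈ -1.1459.

y = -7.8541 or y = -1.1459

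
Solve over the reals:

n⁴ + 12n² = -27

Let u = n². The equation becomes u² + 12u + 27 = 0.
Factor: (u + 9)(u + 3) = 0, so u = -9 or u = -3.
n² = -9 < 0 has no real solution.
n² = -3 < 0 has no real solution.

No real solutions.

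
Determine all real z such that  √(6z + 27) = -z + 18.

z = 9

Square both sides: 6z + 27 = (-z + 18)².
Expand and rearrange: z² - 42z + 297 = 0.
Solving gives z = 33 or z = 9.
Check each candidate in the original equation:
  z = 33: √(225) = 15, while -z + 18 = -15 — extraneous.
  z = 9: √(81) = 9, while -z + 18 = 9 — valid.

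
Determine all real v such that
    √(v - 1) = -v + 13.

v = 10

Square both sides: v - 1 = (-v + 13)².
Expand and rearrange: v² - 27v + 170 = 0.
Solving gives v = 17 or v = 10.
Check each candidate in the original equation:
  v = 17: √(16) = 4, while -v + 13 = -4 — extraneous.
  v = 10: √(9) = 3, while -v + 13 = 3 — valid.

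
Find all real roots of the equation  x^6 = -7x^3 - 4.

Let u = x^3. The equation becomes u^2 + 7u + 4 = 0.
By the quadratic formula, u = -7/2 + sqrt(33)/2 or u = -7/2 - sqrt(33)/2.
x^3 = -7/2 + sqrt(33)/2 gives x = -(7/2 - sqrt(33)/2)^(1/3) ~= -0.8562.
x^3 = -7/2 - sqrt(33)/2 gives x = -(sqrt(33)/2 + 7/2)^(1/3) ~= -1.854.

x = -1.854 or x = -0.8562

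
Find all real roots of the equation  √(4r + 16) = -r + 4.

r = 0

Square both sides: 4r + 16 = (-r + 4)².
Expand and rearrange: r² - 12r = 0.
Solving gives r = 12 or r = 0.
Check each candidate in the original equation:
  r = 12: √(64) = 8, while -r + 4 = -8 — extraneous.
  r = 0: √(16) = 4, while -r + 4 = 4 — valid.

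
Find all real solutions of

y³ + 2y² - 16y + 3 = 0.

y = -5.1926 or y = 0.1926 or y = 3

Possible rational roots are divisors of 3. Testing y = 3 gives 0, so (y - 3) is a factor.
Divide: y³ + 2y² - 16y + 3 = (y - 3)(y² + 5y - 1).
Apply the quadratic formula to y² + 5y - 1 = 0: y = (-5 ± √29)/2, i.e. y ≈ 0.1926 or y ≈ -5.1926.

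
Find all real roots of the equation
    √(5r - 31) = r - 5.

r = 7 or r = 8

Square both sides: 5r - 31 = (r - 5)².
Expand and rearrange: r² - 15r + 56 = 0.
Solving gives r = 8 or r = 7.
Check each candidate in the original equation:
  r = 8: √(9) = 3, while r - 5 = 3 — valid.
  r = 7: √(4) = 2, while r - 5 = 2 — valid.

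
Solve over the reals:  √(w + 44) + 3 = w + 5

Isolate the radical: √(w + 44) = w + 2.
Square both sides: w + 44 = (w + 2)².
Expand and rearrange: w² + 3w - 40 = 0.
Solving gives w = 5 or w = -8.
Check each candidate in the original equation:
  w = 5: √(49) = 7, while w + 2 = 7 — valid.
  w = -8: √(36) = 6, while w + 2 = -6 — extraneous.

w = 5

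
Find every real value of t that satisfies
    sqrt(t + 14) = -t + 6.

Square both sides: t + 14 = (-t + 6)^2.
Expand and rearrange: t^2 - 13t + 22 = 0.
Solving gives t = 11 or t = 2.
Check each candidate in the original equation:
  t = 11: sqrt(25) = 5, while -t + 6 = -5 — extraneous.
  t = 2: sqrt(16) = 4, while -t + 6 = 4 — valid.

t = 2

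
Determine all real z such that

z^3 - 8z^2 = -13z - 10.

Rearrange: z^3 - 8z^2 + 13z + 10 = 0.
Possible rational roots are divisors of 10. Testing z = 5 gives 0, so (z - 5) is a factor.
Divide: z^3 - 8z^2 + 13z + 10 = (z - 5)(z^2 - 3z - 2).
Apply the quadratic formula to z^2 - 3z - 2 = 0: z = (3 +/- sqrt(17))/2, i.e. z ~= 3.5616 or z ~= -0.5616.

z = -0.5616 or z = 3.5616 or z = 5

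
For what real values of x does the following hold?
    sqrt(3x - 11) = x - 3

x = 4 or x = 5

Square both sides: 3x - 11 = (x - 3)^2.
Expand and rearrange: x^2 - 9x + 20 = 0.
Solving gives x = 5 or x = 4.
Check each candidate in the original equation:
  x = 5: sqrt(4) = 2, while x - 3 = 2 — valid.
  x = 4: sqrt(1) = 1, while x - 3 = 1 — valid.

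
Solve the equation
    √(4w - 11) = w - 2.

w = 3 or w = 5

Square both sides: 4w - 11 = (w - 2)².
Expand and rearrange: w² - 8w + 15 = 0.
Solving gives w = 5 or w = 3.
Check each candidate in the original equation:
  w = 5: √(9) = 3, while w - 2 = 3 — valid.
  w = 3: √(1) = 1, while w - 2 = 1 — valid.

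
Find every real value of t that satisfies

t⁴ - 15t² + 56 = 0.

t = -2.8284 or t = -2.6458 or t = 2.6458 or t = 2.8284

Let u = t². The equation becomes u² - 15u + 56 = 0.
Factor: (u - 7)(u - 8) = 0, so u = 7 or u = 8.
t² = 7 gives t = ±√(7) ≈ ±2.6458.
t² = 8 gives t = ±2·√(2) ≈ ±2.8284.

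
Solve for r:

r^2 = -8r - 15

r = -5 or r = -3

Bring every term to one side: r^2 + 8r + 15 = 0.
Factor: (r + 3)(r + 5) = 0.
So r = -3 or r = -5.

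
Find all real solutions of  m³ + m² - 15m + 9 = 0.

Possible rational roots are divisors of 9. Testing m = 3 gives 0, so (m - 3) is a factor.
Divide: m³ + m² - 15m + 9 = (m - 3)(m² + 4m - 3).
Apply the quadratic formula to m² + 4m - 3 = 0: m = (-4 ± √28)/2, i.e. m ≈ 0.6458 or m ≈ -4.6458.

m = -4.6458 or m = 0.6458 or m = 3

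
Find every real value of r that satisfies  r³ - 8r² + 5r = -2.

Rearrange: r³ - 8r² + 5r + 2 = 0.
Possible rational roots are divisors of 2. Testing r = 1 gives 0, so (r - 1) is a factor.
Divide: r³ - 8r² + 5r + 2 = (r - 1)(r² - 7r - 2).
Apply the quadratic formula to r² - 7r - 2 = 0: r = (7 ± √57)/2, i.e. r ≈ 7.2749 or r ≈ -0.2749.

r = -0.2749 or r = 1 or r = 7.2749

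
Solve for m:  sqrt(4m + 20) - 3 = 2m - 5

m = 4

Isolate the radical: sqrt(4m + 20) = 2m - 2.
Square both sides: 4m + 20 = (2m - 2)^2.
Expand and rearrange: 4m^2 - 12m - 16 = 0.
Solving gives m = 4 or m = -1.
Check each candidate in the original equation:
  m = 4: sqrt(36) = 6, while 2m - 2 = 6 — valid.
  m = -1: sqrt(16) = 4, while 2m - 2 = -4 — extraneous.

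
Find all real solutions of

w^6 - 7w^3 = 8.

w = -1 or w = 2

Let u = w^3. The equation becomes u^2 - 7u - 8 = 0.
Factor: (u + 1)(u - 8) = 0, so u = -1 or u = 8.
w^3 = -1 gives w = -1.
w^3 = 8 gives w = 2.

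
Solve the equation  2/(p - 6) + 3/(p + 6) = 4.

p = -5.2818 or p = 6.5318

Multiply both sides by (p - 6)(p + 6):
2(p + 6) + 3(p - 6) = 4(p - 6)(p + 6).
Expand and collect terms: 4p² - 5p - 138 = 0.
By the quadratic formula, p = (5 ± √2233) / 8, so p ≈ 6.5318 or p ≈ -5.2818.
Neither value makes a denominator zero (p ≠ 6, p ≠ -6), so both are valid.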